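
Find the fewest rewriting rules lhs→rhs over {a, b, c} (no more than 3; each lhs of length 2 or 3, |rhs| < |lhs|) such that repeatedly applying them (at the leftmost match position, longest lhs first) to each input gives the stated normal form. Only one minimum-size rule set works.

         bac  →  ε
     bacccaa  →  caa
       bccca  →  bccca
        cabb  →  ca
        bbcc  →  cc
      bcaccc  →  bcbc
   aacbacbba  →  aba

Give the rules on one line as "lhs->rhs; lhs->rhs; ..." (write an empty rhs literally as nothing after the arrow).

  | bac => bb => ε
  | bacccaa => bbcaa => caa
  | bccca
  | cabb => ca

ac->b; acc->b; bb->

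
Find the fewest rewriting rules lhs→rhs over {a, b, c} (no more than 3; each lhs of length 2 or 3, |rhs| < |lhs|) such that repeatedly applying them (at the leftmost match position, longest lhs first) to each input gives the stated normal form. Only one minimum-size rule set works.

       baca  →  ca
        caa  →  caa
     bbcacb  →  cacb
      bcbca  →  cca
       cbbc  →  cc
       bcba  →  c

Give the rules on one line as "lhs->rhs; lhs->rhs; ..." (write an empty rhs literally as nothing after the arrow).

ba->; bc->c

  | baca => ca
  | caa
  | bbcacb => bcacb => cacb
  | bcbca => cbca => cca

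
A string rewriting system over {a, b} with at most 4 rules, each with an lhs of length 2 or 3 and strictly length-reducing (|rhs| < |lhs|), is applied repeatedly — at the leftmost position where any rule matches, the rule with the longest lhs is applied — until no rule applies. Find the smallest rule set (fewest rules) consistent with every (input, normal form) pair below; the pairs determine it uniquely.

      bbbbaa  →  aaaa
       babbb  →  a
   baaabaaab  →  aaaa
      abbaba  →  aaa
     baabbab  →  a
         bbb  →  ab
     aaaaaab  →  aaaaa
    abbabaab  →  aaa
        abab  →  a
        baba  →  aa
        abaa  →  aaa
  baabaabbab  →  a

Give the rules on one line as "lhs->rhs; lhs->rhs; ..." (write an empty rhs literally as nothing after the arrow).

aab->a; ba->a; bb->a

  | bbbbaa => abbaa => aaaa
  | babbb => abbb => aab => a
  | baaabaaab => aaabaaab => aaaaab => aaaa
  | abbaba => aaaba => aaa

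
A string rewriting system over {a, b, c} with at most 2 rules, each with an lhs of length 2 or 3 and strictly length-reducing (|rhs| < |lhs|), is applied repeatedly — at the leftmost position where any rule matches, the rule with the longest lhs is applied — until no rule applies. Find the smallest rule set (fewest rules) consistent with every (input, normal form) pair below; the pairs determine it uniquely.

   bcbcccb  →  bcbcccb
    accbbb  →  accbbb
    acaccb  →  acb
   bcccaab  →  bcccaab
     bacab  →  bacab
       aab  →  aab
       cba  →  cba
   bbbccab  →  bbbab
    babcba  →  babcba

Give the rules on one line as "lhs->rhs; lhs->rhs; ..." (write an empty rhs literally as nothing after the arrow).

  | bcbcccb
  | accbbb
  | acaccb => acb
  | bcccaab

bbc->bb; cac->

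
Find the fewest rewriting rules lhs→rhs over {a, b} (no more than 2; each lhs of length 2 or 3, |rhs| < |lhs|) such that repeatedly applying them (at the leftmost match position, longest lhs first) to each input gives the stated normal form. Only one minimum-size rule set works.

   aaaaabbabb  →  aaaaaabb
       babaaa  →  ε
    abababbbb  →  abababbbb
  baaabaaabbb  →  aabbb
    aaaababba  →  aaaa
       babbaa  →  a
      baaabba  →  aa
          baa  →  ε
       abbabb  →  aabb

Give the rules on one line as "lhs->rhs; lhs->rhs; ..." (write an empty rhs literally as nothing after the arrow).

baa->; bba->a

  | aaaaabbabb => aaaaaabb
  | babaaa => baa => ε
  | abababbbb
  | baaabaaabbb => abaaabbb => aabbb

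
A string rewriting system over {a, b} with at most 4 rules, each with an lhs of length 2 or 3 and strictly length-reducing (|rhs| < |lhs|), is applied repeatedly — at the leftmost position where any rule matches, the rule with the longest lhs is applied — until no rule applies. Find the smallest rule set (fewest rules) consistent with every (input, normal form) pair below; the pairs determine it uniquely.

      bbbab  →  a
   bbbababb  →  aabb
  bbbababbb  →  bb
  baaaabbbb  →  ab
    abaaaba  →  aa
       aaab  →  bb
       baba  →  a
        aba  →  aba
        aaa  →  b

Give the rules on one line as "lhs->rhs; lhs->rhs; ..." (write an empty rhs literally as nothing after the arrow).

aaa->b; baa->ba; bab->; bbb->ab

  | bbbab => abab => a
  | bbbababb => abababb => aabb
  | bbbababbb => abababbb => aabbb => aaab => bb
  | baaaabbbb => baaabbbb => baabbbb => babbbb => bbb => ab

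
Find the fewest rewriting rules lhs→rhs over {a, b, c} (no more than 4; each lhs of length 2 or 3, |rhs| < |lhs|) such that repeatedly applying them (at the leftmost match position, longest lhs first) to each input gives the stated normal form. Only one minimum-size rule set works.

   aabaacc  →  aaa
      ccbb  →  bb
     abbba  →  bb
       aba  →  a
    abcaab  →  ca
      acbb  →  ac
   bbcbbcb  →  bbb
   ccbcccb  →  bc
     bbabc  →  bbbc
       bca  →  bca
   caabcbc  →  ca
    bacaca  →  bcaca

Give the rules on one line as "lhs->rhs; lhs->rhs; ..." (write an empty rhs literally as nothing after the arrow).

ab->; ba->b; cb->c; cc->

  | aabaacc => aaacc => aaa
  | ccbb => bb
  | abbba => bba => bb
  | aba => a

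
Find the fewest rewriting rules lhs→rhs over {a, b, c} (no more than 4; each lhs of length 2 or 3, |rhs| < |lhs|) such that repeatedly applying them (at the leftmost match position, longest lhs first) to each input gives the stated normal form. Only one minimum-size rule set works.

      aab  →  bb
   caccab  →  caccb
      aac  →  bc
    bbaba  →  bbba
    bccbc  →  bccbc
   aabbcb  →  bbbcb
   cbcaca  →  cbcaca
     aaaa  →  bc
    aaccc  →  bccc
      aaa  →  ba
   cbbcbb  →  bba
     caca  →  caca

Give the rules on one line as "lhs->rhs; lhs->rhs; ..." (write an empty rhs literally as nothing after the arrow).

aa->b; ab->b; baa->bc; cbb->ba

  | aab => bb
  | caccab => caccb
  | aac => bc
  | bbaba => bbba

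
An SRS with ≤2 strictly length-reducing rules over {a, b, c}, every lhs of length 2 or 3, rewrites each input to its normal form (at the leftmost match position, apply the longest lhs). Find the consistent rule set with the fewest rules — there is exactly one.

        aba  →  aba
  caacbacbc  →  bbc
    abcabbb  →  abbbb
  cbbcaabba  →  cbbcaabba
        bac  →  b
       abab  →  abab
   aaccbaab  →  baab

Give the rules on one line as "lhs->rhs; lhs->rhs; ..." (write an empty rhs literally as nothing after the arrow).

  | aba
  | caacbacbc => cabacbc => bacbc => bbc
  | abcabbb => abbbb
  | cbbcaabba

ac->; cab->b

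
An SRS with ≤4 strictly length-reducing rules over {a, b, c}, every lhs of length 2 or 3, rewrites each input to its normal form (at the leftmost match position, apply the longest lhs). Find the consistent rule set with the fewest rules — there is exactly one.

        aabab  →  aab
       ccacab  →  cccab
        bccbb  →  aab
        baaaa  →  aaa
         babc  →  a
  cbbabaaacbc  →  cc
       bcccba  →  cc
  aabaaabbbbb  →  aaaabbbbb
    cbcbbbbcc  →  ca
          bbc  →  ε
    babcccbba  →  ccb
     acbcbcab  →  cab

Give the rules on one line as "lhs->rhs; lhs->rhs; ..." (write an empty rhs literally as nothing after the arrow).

ac->c; acb->aa; ba->; bc->a

  | aabab => aab
  | ccacab => cccab
  | bccbb => acbb => aab
  | baaaa => aaa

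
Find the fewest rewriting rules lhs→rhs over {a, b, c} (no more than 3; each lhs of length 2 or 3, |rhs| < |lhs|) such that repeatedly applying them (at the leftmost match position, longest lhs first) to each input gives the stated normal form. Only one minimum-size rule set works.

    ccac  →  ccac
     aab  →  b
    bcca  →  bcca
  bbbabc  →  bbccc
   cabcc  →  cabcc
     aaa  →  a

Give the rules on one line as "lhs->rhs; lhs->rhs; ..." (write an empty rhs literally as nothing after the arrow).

  | ccac
  | aab => b
  | bcca
  | bbbabc => bbccc

aa->; bab->cc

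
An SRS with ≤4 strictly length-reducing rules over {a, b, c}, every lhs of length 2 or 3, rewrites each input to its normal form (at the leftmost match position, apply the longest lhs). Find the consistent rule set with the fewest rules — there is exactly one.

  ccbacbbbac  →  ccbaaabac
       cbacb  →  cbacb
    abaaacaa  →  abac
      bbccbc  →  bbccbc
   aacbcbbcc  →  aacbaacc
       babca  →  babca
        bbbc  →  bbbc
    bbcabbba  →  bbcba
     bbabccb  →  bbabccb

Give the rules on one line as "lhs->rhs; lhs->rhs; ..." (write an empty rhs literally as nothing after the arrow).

  | ccbacbbbac => ccbaaabac
  | cbacb
  | abaaacaa => abaaca => abac
  | bbccbc

abb->; aca->c; cbb->aa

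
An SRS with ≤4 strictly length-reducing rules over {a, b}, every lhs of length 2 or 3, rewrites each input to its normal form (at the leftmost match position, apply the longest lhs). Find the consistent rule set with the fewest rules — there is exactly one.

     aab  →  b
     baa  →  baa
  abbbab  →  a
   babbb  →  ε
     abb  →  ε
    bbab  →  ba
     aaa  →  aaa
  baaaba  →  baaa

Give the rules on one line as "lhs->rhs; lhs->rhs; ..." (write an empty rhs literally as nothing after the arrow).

  | aab => ab => b
  | baa
  | abbbab => bab => a
  | babbb => abb => ε

ab->b; aba->a; abb->; bab->a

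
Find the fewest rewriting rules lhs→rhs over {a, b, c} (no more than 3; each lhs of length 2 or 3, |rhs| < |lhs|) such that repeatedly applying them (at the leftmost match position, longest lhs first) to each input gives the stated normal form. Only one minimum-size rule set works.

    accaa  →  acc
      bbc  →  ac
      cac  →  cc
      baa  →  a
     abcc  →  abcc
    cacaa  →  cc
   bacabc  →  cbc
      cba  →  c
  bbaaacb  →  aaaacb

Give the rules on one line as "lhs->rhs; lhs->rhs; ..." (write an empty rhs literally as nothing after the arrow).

  | accaa => acca => acc
  | bbc => ac
  | cac => cc
  | baa => a

ba->; bb->a; ca->c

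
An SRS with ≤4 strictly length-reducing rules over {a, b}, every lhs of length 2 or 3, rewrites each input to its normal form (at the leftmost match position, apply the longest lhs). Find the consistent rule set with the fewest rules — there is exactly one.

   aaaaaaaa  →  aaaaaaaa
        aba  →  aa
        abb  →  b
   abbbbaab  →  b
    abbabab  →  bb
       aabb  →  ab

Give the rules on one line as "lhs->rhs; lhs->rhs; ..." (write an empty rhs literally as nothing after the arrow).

  | aaaaaaaa
  | aba => aa
  | abb => b
  | abbbbaab => bbbaab => abaab => aaab => abb => b

aab->bb; abb->b; ba->a; bbb->ab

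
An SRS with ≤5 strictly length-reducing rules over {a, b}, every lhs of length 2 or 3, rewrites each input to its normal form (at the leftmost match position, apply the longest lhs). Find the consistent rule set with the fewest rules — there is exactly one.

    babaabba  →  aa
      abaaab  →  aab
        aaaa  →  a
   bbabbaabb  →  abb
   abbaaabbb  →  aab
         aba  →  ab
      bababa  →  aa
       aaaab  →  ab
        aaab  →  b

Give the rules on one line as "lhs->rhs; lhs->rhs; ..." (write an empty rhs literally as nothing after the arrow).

aaa->; ba->b; baa->; bbb->a

  | babaabba => bbaabba => bbba => aa
  | abaaab => aab
  | aaaa => a
  | bbabbaabb => bbbbaabb => abaabb => abb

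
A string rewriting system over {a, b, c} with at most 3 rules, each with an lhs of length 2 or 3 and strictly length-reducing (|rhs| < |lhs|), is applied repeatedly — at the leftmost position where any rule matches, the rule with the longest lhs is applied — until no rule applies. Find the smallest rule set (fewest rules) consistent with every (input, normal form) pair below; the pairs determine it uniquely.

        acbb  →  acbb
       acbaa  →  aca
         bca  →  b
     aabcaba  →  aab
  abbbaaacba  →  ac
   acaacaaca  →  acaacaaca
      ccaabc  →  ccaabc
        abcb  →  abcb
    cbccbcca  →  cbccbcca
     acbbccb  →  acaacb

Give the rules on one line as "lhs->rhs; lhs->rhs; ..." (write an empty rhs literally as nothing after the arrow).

  | acbb
  | acbaa => aca
  | bca => b
  | aabcaba => aabba => aab

ba->; bbc->aa; bca->b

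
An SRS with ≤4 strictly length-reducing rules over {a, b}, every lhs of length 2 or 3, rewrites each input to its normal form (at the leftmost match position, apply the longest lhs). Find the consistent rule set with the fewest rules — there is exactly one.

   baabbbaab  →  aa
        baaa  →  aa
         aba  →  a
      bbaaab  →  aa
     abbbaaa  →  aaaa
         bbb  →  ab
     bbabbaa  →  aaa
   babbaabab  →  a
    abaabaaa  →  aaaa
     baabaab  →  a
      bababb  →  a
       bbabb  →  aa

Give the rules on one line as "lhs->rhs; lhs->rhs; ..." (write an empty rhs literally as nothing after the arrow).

aab->a; ba->; bb->a; bba->a

  | baabbbaab => abbbaab => aabaab => aaab => aa
  | baaa => aa
  | aba => a
  | bbaaab => aaab => aa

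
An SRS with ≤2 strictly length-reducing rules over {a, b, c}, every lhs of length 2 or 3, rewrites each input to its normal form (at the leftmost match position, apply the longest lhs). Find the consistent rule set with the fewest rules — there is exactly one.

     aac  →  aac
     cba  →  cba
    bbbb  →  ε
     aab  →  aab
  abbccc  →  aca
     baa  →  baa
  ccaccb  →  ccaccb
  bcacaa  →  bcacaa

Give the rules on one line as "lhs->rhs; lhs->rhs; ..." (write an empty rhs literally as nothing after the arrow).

bb->; ccc->ca

  | aac
  | cba
  | bbbb => bb => ε
  | aab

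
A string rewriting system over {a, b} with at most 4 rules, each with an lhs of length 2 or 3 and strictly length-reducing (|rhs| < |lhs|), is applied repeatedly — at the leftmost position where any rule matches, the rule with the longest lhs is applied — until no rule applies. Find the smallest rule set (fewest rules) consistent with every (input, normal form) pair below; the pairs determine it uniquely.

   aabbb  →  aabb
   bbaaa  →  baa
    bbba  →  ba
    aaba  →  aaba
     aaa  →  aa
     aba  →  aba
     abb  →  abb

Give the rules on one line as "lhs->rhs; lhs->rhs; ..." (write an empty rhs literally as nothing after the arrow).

  | aabbb => aabb
  | bbaaa => baaa => baa
  | bbba => bba => ba
  | aaba

aaa->aa; bba->ba; bbb->bb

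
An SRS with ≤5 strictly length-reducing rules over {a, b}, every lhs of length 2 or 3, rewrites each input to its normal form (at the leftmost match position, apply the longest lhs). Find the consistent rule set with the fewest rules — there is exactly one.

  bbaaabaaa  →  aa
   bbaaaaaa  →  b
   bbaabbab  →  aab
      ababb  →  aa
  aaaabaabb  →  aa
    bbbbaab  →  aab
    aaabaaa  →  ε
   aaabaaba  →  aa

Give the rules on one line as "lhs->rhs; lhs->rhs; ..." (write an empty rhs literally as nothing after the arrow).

aaa->b; ba->; bb->a; bbb->a

  | bbaaabaaa => aaaabaaa => babaaa => baaa => aa
  | bbaaaaaa => aaaaaaa => baaaa => aaa => b
  | bbaabbab => aaabbab => bbbab => aab
  | ababb => abb => aa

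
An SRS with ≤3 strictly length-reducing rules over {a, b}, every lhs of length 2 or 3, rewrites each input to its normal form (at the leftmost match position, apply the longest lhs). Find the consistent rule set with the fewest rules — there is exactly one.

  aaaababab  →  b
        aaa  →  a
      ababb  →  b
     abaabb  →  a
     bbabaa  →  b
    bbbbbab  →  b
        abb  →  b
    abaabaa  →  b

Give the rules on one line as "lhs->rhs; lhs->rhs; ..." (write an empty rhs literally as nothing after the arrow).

  | aaaababab => aababab => babab => bab => b
  | aaa => a
  | ababb => abb => b
  | abaabb => aabb => bb => a

aa->; ab->; bb->a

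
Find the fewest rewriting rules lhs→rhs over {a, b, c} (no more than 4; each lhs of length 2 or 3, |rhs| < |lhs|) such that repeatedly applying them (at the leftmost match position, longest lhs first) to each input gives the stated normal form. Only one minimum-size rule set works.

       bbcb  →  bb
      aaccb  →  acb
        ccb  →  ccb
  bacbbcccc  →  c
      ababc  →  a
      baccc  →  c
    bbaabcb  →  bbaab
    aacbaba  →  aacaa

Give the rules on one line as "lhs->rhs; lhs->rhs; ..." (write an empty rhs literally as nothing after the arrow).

aba->a; acc->c; bab->a; bc->

  | bbcb => bb
  | aaccb => acb
  | ccb
  | bacbbcccc => bacbccc => baccc => bcc => c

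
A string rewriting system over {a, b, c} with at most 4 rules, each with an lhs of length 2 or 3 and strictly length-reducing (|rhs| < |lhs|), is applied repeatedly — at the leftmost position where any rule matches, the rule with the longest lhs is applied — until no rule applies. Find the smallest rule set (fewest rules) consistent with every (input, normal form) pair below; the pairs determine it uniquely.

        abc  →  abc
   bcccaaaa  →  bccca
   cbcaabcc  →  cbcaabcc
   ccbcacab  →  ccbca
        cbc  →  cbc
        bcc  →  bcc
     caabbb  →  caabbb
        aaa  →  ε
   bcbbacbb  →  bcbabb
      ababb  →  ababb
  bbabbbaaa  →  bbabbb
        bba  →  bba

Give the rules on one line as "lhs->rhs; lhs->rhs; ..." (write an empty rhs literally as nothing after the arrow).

aaa->; bac->a; cab->

  | abc
  | bcccaaaa => bccca
  | cbcaabcc
  | ccbcacab => ccbca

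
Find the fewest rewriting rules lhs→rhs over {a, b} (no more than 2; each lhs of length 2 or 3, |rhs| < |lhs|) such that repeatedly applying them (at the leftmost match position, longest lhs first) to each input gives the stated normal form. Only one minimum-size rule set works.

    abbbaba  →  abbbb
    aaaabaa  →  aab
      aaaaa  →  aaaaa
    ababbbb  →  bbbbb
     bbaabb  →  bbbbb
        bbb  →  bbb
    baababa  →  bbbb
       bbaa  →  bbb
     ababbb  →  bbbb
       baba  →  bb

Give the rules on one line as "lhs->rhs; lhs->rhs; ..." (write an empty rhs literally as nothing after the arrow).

aba->b; baa->bb

  | abbbaba => abbbb
  | aaaabaa => aaaba => aab
  | aaaaa
  | ababbbb => bbbbb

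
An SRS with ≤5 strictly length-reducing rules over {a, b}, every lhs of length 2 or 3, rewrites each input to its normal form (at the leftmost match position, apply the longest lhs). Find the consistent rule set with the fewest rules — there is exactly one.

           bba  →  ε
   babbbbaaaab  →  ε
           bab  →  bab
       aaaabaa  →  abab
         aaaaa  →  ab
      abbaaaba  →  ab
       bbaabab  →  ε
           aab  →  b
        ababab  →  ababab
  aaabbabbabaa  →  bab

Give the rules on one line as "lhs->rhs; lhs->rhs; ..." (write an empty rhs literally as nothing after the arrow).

  | bba => aa => ε
  | babbbbaaaab => baabbaaaab => bbbaaaab => abaaaab => abaab => abb => aa => ε
  | bab
  | aaaabaa => ababaa => abab

aa->; aaa->ab; baa->b; bb->a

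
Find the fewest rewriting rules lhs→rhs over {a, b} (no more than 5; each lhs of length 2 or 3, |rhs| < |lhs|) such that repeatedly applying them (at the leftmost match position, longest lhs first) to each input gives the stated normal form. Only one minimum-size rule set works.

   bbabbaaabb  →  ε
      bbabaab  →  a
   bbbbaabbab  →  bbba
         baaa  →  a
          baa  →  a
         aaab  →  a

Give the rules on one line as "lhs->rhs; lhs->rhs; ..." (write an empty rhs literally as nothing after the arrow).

  | bbabbaaabb => bbaaabb => baabb => abb => ε
  | bbabaab => bbaaab => baab => ab => a
  | bbbbaabbab => bbbabbab => bbbab => bbba
  | baaa => aa => a

aa->a; ab->a; abb->; baa->a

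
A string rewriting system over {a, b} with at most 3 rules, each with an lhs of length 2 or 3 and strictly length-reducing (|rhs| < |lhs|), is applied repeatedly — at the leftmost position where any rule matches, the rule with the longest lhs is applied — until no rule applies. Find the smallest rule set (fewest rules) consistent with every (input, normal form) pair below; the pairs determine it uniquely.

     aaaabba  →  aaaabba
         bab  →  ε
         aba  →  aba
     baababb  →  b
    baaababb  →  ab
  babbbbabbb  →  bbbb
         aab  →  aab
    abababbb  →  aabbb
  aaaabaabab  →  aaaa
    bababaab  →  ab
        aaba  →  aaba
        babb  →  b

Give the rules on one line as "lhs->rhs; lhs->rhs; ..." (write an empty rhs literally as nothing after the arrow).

baa->; bab->

  | aaaabba
  | bab => ε
  | aba
  | baababb => babb => b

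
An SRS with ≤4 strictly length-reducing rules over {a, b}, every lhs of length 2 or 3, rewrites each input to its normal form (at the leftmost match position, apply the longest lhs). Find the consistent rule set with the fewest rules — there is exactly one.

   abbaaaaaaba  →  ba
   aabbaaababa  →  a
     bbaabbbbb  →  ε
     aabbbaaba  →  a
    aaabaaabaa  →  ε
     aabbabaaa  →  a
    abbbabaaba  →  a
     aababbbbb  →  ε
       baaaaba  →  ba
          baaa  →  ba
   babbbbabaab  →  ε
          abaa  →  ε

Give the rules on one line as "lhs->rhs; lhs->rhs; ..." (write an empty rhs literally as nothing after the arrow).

aa->; aab->aa; ab->; bb->

  | abbaaaaaaba => baaaaaaba => baaaaba => baaba => baaa => ba
  | aabbaaababa => aabaaababa => aaaaababa => aaababa => ababa => aba => a
  | bbaabbbbb => aabbbbb => aabbbb => aabbb => aabb => aab => aa => ε
  | aabbbaaba => aabbaaba => aabaaba => aaaaba => aaba => aaa => a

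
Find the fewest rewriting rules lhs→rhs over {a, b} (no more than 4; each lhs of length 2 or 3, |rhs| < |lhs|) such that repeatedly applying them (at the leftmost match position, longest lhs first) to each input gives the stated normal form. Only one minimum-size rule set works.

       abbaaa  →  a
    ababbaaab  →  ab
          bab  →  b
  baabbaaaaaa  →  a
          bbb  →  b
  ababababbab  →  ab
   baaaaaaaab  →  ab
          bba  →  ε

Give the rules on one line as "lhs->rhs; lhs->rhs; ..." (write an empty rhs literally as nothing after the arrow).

aa->a; ba->; bb->b

  | abbaaa => abaaa => aaa => aa => a
  | ababbaaab => abbaaab => abaaab => aaab => aab => ab
  | bab => b
  | baabbaaaaaa => abbaaaaaa => abaaaaaa => aaaaaa => aaaaa => aaaa => aaa => aa => a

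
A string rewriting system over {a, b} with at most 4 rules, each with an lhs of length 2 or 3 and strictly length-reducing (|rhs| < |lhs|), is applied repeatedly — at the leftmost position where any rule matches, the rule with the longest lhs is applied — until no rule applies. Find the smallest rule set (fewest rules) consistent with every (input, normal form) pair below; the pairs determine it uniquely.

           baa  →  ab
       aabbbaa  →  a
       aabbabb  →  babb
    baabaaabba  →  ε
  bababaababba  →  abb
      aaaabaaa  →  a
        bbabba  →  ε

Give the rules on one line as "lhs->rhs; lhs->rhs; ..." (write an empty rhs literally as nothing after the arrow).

  | baa => ab
  | aabbbaa => bbaa => a
  | aabbabb => babb
  | baabaaabba => abbaaabba => aaabba => bba => ε

aaa->; aab->; baa->ab; bba->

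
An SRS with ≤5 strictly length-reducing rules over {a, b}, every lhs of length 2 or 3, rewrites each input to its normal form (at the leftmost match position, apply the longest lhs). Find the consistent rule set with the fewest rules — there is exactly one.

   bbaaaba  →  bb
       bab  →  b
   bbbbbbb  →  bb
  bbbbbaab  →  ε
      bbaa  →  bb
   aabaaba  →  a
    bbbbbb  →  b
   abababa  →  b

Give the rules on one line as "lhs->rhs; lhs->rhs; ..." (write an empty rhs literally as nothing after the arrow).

ab->; aba->; baa->b; bbb->aa

  | bbaaaba => bbaba => bb
  | bab => b
  | bbbbbbb => aabbbb => abbb => bb
  | bbbbbaab => aabbaab => abaab => ab => ε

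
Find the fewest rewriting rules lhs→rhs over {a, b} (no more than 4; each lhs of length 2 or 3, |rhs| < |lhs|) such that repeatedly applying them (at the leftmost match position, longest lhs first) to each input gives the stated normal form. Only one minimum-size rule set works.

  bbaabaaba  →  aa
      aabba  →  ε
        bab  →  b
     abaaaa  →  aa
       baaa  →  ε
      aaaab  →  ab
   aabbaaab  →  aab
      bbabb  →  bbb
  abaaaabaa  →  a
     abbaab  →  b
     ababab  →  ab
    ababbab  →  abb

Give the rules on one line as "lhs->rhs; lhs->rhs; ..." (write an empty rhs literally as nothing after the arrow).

  | bbaabaaba => baabaaba => aabaaba => aaaaba => aba => aa
  | aabba => aaba => aaa => ε
  | bab => b
  | abaaaa => aaaaa => aa

aaa->; ba->a; bab->b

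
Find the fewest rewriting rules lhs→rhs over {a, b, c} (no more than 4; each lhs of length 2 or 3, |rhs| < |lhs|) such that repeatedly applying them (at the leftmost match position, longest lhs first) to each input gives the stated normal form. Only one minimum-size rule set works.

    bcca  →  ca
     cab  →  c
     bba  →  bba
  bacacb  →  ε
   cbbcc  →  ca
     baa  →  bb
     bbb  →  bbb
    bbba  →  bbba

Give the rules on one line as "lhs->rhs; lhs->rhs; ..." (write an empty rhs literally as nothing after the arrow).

aa->b; ab->; ac->c; bc->a

  | bcca => aca => ca
  | cab => c
  | bba
  | bacacb => bcacb => aacb => bcb => ab => ε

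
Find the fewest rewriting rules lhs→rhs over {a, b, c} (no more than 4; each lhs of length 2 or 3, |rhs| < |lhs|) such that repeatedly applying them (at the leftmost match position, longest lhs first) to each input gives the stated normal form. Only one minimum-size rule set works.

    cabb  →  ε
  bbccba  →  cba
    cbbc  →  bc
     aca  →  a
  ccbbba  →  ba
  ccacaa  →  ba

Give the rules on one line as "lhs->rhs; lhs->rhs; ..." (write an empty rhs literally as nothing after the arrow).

ab->; ac->; bb->a; ca->b

  | cabb => bbb => ab => ε
  | bbccba => accba => cba
  | cbbc => cac => bc
  | aca => a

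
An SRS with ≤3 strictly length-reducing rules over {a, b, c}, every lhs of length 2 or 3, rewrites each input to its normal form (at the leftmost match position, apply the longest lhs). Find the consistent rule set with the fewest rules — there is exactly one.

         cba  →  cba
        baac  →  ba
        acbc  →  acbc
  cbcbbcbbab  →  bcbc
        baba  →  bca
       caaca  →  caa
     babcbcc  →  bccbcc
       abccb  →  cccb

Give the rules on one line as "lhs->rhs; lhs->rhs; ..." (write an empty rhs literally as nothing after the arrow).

  | cba
  | baac => ba
  | acbc
  | cbcbbcbbab => cbbacbbab => baacbbab => babbab => bcbab => bcbc

aac->a; ab->c; cbb->ba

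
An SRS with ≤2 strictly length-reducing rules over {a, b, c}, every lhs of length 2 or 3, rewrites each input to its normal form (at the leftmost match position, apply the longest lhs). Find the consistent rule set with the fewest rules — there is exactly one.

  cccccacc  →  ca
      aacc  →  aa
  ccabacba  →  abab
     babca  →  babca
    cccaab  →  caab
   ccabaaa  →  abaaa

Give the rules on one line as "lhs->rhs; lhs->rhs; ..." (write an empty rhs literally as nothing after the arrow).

cba->b; cc->

  | cccccacc => cccacc => cacc => ca
  | aacc => aa
  | ccabacba => abacba => abab
  | babca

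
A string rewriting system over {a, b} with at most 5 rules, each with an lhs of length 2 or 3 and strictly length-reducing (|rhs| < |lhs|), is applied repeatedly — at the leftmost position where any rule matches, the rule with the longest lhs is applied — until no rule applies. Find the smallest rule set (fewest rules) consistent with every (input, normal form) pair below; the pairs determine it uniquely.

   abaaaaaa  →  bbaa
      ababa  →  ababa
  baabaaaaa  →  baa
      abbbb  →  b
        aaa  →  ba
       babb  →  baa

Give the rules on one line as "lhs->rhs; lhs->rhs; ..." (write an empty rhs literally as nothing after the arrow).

  | abaaaaaa => abbaaaa => aaaaaa => baaaa => bbaa
  | ababa
  | baabaaaaa => baaaaa => bbaaa => bbba => baa
  | abbbb => aabb => b

aaa->ba; aab->; abb->aa; bbb->ba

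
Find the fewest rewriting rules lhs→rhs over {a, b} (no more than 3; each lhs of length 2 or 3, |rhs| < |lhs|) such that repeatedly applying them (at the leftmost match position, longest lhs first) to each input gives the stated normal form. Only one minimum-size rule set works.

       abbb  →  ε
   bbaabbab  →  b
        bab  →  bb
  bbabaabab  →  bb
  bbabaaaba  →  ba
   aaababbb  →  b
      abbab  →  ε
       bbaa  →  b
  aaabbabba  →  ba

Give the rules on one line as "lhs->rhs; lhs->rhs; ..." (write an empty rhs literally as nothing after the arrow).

ab->b; baa->; bbb->

  | abbb => bbb => ε
  | bbaabbab => bbbab => ab => b
  | bab => bb
  | bbabaabab => bbbaabab => aabab => abab => bab => bb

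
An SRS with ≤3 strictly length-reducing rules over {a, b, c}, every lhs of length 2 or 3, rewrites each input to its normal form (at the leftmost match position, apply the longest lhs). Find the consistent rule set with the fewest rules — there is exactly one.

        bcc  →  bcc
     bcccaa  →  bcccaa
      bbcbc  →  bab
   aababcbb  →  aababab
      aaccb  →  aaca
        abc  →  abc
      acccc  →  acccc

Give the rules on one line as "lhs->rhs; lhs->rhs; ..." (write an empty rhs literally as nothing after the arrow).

  | bcc
  | bcccaa
  | bbcbc => bbac => bab
  | aababcbb => aababab

bac->ab; cb->a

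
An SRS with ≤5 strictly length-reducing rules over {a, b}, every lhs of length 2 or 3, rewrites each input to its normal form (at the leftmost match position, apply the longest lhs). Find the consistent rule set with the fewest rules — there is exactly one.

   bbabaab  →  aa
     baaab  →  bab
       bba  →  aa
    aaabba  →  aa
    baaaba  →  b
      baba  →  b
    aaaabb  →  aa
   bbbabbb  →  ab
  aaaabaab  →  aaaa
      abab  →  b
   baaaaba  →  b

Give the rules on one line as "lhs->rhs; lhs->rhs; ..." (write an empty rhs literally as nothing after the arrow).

  | bbabaab => aabaab => aaab => aa
  | baaab => baab => bab
  | bba => aa
  | aaabba => aaba => aa

aab->a; aba->; baa->ba; bb->a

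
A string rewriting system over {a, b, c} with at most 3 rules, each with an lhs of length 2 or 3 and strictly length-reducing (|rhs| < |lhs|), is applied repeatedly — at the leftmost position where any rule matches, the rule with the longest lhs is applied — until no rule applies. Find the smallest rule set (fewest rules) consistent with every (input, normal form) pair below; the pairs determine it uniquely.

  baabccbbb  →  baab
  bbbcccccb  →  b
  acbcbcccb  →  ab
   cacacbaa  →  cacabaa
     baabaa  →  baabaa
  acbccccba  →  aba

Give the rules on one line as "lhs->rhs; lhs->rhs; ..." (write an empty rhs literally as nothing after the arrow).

  | baabccbbb => baabcbbb => baabbbb => baabbb => baabb => baab
  | bbbcccccb => bbcccccb => bcccccb => bccccb => bcccb => bccb => bcb => bb => b
  | acbcbcccb => abcbcccb => abbcccb => abcccb => abccb => abcb => abb => ab
  | cacacbaa => cacabaa

bb->b; cb->b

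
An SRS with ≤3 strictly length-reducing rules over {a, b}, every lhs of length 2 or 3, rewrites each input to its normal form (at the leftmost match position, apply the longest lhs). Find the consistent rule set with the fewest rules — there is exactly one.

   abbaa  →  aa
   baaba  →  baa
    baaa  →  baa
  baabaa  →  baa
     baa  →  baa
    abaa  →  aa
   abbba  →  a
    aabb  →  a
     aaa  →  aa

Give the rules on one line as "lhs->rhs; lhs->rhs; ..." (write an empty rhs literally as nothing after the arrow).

aaa->aa; ab->; abb->ab

  | abbaa => abaa => aa
  | baaba => baa
  | baaa => baa
  | baabaa => baaa => baa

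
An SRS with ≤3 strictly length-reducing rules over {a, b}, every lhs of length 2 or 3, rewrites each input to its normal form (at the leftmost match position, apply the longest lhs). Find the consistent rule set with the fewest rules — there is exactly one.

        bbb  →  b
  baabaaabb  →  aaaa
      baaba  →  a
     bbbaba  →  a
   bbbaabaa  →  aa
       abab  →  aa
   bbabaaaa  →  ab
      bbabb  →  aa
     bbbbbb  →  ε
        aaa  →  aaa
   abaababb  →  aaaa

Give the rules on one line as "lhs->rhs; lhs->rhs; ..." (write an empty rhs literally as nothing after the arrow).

abb->aa; ba->b; bb->

  | bbb => b
  | baabaaabb => babaaabb => bbaaabb => aaabb => aaaa
  | baaba => baba => bba => a
  | bbbaba => baba => bba => a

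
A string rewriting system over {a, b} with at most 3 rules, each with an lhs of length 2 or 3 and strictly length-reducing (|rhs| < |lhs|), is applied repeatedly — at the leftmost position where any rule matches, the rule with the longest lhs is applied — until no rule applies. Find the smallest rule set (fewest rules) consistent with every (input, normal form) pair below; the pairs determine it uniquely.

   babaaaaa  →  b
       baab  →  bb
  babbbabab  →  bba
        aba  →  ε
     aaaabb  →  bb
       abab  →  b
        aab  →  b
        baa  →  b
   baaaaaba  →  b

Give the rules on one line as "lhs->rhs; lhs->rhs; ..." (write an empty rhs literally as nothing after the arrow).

aa->; ab->a

  | babaaaaa => baaaaaa => baaaa => baa => b
  | baab => bb
  | babbbabab => babbabab => bababab => baabab => bbab => bba
  | aba => aa => ε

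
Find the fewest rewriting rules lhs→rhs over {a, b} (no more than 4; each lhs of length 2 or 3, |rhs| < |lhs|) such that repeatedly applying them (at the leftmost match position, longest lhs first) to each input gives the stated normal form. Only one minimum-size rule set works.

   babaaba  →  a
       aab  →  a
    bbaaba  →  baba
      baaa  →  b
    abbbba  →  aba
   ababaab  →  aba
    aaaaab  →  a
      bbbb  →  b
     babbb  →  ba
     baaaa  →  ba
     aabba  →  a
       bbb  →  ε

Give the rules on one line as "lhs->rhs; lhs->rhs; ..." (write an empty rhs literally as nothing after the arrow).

aa->b; bb->a; bbb->

  | babaaba => babbba => baa => bb => a
  | aab => bb => a
  | bbaaba => aaaba => baba
  | baaa => bba => aa => b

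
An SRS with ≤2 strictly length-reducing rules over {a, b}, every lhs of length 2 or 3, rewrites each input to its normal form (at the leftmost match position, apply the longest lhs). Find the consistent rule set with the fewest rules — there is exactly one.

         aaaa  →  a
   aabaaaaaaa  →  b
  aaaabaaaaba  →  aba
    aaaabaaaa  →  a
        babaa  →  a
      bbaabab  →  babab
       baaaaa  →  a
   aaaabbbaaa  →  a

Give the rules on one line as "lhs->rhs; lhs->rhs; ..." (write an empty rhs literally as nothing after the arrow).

  | aaaa => baa => bb => a
  | aabaaaaaaa => bbaaaaaaa => aaaaaaaa => baaaaaa => bbaaaa => aaaaa => baaa => bba => aa => b
  | aaaabaaaaba => baabaaaaba => bbbaaaaba => abaaaaba => abbaaba => aaaaba => baaba => bbba => aba
  | aaaabaaaa => baabaaaa => bbbaaaa => abaaaa => abbaa => aaaa => baa => bb => a

aa->b; bb->a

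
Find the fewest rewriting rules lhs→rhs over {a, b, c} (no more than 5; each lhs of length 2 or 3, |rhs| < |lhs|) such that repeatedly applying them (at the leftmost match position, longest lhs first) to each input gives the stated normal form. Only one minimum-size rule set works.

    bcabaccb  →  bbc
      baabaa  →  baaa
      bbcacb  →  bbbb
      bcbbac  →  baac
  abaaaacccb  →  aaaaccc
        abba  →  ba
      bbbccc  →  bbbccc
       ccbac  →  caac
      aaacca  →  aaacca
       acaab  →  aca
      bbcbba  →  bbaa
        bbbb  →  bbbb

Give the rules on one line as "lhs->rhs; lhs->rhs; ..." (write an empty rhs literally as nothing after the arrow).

ab->; cac->b; cb->c; cba->aa

  | bcabaccb => bcaccb => bbcb => bbc
  | baabaa => baaa
  | bbcacb => bbbb
  | bcbbac => bcbac => baac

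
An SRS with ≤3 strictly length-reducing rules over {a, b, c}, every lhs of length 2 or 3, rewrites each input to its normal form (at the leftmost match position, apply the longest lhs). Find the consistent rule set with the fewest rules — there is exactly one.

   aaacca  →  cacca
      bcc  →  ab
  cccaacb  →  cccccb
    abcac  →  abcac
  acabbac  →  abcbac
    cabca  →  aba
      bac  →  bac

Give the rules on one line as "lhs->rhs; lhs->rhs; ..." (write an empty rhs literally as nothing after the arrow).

aa->c; bcc->ab; cab->bc

  | aaacca => cacca
  | bcc => ab
  | cccaacb => cccccb
  | abcac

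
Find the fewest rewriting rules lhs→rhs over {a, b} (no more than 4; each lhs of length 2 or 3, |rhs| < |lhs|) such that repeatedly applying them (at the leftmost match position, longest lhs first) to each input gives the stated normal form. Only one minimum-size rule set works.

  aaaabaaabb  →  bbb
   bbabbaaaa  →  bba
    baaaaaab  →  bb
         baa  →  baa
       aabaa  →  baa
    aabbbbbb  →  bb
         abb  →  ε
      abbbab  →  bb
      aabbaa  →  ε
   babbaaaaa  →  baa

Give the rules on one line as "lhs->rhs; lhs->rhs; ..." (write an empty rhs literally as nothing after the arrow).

aaa->; ab->b; abb->

  | aaaabaaabb => abaaabb => baaabb => bbb
  | bbabbaaaa => bbaaaa => bba
  | baaaaaab => baaab => bb
  | baa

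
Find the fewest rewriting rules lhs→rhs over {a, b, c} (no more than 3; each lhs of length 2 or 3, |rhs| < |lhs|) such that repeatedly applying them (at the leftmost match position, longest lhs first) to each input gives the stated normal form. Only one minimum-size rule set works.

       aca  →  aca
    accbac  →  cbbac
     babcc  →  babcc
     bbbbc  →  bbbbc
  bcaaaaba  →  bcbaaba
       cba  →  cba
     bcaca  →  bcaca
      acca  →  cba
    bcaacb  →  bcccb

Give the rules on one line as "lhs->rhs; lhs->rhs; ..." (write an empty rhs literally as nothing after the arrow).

aaa->ba; aac->cc; acc->cb

  | aca
  | accbac => cbbac
  | babcc
  | bbbbc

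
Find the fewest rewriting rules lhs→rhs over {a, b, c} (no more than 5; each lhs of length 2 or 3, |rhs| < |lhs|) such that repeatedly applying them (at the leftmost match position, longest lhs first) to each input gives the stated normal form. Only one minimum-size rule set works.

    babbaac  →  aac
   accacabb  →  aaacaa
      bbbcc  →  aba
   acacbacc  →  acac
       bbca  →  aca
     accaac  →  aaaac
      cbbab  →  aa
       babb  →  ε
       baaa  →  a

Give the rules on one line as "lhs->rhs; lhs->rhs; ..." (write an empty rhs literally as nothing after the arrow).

  | babbaac => baaaac => aac
  | accacabb => aaacabb => aaacaa
  | bbbcc => abcc => aba
  | acacbacc => acacbaa => acac

aab->ca; baa->; bb->a; cc->a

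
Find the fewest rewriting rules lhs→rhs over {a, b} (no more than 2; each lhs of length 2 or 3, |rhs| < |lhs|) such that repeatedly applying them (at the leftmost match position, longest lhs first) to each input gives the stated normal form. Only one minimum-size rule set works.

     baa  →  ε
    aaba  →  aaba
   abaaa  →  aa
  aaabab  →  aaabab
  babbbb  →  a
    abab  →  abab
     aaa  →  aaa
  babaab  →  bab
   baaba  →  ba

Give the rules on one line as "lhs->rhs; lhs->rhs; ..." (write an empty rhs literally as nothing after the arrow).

baa->; bb->a

  | baa => ε
  | aaba
  | abaaa => aa
  | aaabab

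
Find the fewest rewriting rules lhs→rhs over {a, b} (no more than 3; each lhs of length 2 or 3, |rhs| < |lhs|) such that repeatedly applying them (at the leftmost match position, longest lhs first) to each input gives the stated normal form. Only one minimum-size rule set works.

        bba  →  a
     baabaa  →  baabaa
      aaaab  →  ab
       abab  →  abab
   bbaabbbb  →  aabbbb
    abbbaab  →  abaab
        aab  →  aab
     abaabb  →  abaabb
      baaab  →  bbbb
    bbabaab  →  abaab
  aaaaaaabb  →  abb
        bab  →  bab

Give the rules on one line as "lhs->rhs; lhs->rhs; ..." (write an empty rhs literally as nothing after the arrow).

aaa->bb; bba->a

  | bba => a
  | baabaa
  | aaaab => bbab => ab
  | abab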